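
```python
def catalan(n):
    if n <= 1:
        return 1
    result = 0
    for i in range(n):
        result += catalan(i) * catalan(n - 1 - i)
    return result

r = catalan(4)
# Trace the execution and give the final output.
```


catalan(4)
= sum of catalan(i) * catalan(4-1-i) for i in 0..3
First compute sub-values bottom-up:
  catalan(0) = 1, catalan(1) = 1
  catalan(2) = 1*1 + 1*1 = 2
  catalan(3) = 1*2 + 1*1 + 2*1 = 5
Now catalan(4):
  catalan(0)*catalan(3) = 1*5 = 5
  catalan(1)*catalan(2) = 1*2 = 2
  catalan(2)*catalan(1) = 2*1 = 2
  catalan(3)*catalan(0) = 5*1 = 5
= 5 + 2 + 2 + 5
= 14


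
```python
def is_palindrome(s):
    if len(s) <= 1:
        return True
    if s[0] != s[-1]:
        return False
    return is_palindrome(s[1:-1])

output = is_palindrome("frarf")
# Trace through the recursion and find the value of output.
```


is_palindrome("frarf")
"frarf": s[0]='f' == s[-1]='f' -> is_palindrome("rar")
"rar": s[0]='r' == s[-1]='r' -> is_palindrome("a")
"a": len <= 1 -> True
= True


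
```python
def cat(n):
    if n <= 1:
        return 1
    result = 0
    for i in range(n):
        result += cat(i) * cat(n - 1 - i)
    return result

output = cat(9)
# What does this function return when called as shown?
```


cat(9)
= sum of cat(i) * cat(9-1-i) for i in 0..8
First compute sub-values bottom-up:
  cat(0) = 1, cat(1) = 1
  cat(2) = 1*1 + 1*1 = 2
  cat(3) = 1*2 + 1*1 + 2*1 = 5
  cat(4) = 1*5 + 1*2 + 2*1 + 5*1 = 14
  cat(5) = 1*14 + 1*5 + 2*2 + 5*1 + 14*1 = 42
  cat(6) = 1*42 + 1*14 + 2*5 + 5*2 + 14*1 + 42*1 = 132
  cat(7) = 1*132 + 1*42 + 2*14 + 5*5 + 14*2 + 42*1 + 132*1 = 429
  cat(8) = 1*429 + 1*132 + 2*42 + 5*14 + 14*5 + 42*2 + 132*1 + 429*1 = 1430
Now cat(9):
  cat(0)*cat(8) = 1*1430 = 1430
  cat(1)*cat(7) = 1*429 = 429
  cat(2)*cat(6) = 2*132 = 264
  cat(3)*cat(5) = 5*42 = 210
  cat(4)*cat(4) = 14*14 = 196
  cat(5)*cat(3) = 42*5 = 210
  cat(6)*cat(2) = 132*2 = 264
  cat(7)*cat(1) = 429*1 = 429
  cat(8)*cat(0) = 1430*1 = 1430
= 1430 + 429 + 264 + 210 + 196 + 210 + 264 + 429 + 1430
= 4862


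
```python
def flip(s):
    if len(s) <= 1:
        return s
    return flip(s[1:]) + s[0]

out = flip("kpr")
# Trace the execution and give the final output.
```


flip("kpr")
= flip("pr") + "k"
= flip("r") + "p" + "k"
= "r" + "p" + "k"
= "rpk"


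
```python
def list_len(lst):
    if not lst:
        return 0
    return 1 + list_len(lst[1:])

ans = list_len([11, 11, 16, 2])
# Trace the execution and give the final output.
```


list_len([11, 11, 16, 2])
= 1 + list_len([11, 16, 2])
= 1 + 1 + list_len([16, 2])
= 1 + 1 + 1 + list_len([2])
= 1 + 1 + 1 + 1 + list_len([])
= 1 + 1 + 1 + 1 + 0
= 4


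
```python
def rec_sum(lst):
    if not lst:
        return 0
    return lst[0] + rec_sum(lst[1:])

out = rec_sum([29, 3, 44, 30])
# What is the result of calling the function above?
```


rec_sum([29, 3, 44, 30])
= 29 + rec_sum([3, 44, 30])
= 29 + 3 + rec_sum([44, 30])
= 29 + 3 + 44 + rec_sum([30])
= 29 + 3 + 44 + 30 + rec_sum([])
= 29 + 3 + 44 + 30 + 0
= 106


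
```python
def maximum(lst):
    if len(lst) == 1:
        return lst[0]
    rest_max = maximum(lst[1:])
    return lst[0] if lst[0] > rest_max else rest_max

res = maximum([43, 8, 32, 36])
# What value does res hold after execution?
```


maximum([43, 8, 32, 36])
= compare 43 with maximum([8, 32, 36])
= compare 8 with maximum([32, 36])
= compare 32 with maximum([36])
Base: maximum([36]) = 36
compare 32 with 36: max = 36
compare 8 with 36: max = 36
compare 43 with 36: max = 43
= 43


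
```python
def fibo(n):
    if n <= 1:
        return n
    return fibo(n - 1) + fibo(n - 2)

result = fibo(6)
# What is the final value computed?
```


fibo(6)
= fibo(5) + fibo(4)
= (fibo(4) + fibo(3)) + fibo(4)
Computing bottom-up: fibo(0)=0, fibo(1)=1, fibo(2)=1, fibo(3)=2, fibo(4)=3, fibo(5)=5, fibo(6)=8
= 8


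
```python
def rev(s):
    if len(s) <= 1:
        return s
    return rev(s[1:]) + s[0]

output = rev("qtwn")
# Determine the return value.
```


rev("qtwn")
= rev("twn") + "q"
= rev("wn") + "t" + "q"
= rev("n") + "w" + "t" + "q"
= "n" + "w" + "t" + "q"
= "nwtq"


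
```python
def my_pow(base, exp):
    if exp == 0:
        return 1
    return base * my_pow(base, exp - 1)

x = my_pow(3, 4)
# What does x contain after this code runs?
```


my_pow(3, 4)
= 3 * my_pow(3, 3)
= 3 * 3 * my_pow(3, 2)
= 3 * 3 * 3 * my_pow(3, 1)
= 3 * 3 * 3 * 3 * my_pow(3, 0)
= 3 * 3 * 3 * 3 * 1
= 81


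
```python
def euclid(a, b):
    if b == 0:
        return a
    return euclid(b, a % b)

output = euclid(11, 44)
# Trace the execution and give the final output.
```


euclid(11, 44)
= euclid(44, 11 % 44) = euclid(44, 11)
= euclid(11, 44 % 11) = euclid(11, 0)
b == 0, return a = 11


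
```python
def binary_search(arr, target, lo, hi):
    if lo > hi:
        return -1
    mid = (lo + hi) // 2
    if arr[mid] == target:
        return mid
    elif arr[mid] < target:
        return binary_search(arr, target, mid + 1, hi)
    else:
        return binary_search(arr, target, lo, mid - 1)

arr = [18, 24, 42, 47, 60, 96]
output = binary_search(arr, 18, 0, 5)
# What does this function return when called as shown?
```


binary_search(arr, 18, 0, 5)
lo=0, hi=5, mid=2, arr[mid]=42
42 > 18, search left half
lo=0, hi=1, mid=0, arr[mid]=18
arr[0] == 18, found at index 0
= 0


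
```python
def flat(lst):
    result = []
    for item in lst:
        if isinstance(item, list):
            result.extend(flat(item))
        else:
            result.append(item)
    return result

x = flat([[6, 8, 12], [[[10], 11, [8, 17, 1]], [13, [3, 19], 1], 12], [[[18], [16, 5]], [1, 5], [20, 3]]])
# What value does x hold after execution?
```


flat([[6, 8, 12], [[[10], 11, [8, 17, 1]], [13, [3, 19], 1], 12], [[[18], [16, 5]], [1, 5], [20, 3]]])
Processing each element:
  [6, 8, 12] is a list -> flat recursively -> [6, 8, 12]
  [[[10], 11, [8, 17, 1]], [13, [3, 19], 1], 12] is a list -> flat recursively -> [10, 11, 8, 17, 1, 13, 3, 19, 1, 12]
  [[[18], [16, 5]], [1, 5], [20, 3]] is a list -> flat recursively -> [18, 16, 5, 1, 5, 20, 3]
= [6, 8, 12, 10, 11, 8, 17, 1, 13, 3, 19, 1, 12, 18, 16, 5, 1, 5, 20, 3]


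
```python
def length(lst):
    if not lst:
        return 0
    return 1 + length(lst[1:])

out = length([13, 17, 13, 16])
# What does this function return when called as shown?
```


length([13, 17, 13, 16])
= 1 + length([17, 13, 16])
= 1 + 1 + length([13, 16])
= 1 + 1 + 1 + length([16])
= 1 + 1 + 1 + 1 + length([])
= 1 + 1 + 1 + 1 + 0
= 4


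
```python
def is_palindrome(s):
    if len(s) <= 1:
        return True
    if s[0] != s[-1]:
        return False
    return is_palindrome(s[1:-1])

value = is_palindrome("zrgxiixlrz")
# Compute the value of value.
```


is_palindrome("zrgxiixlrz")
"zrgxiixlrz": s[0]='z' == s[-1]='z' -> is_palindrome("rgxiixlr")
"rgxiixlr": s[0]='r' == s[-1]='r' -> is_palindrome("gxiixl")
"gxiixl": s[0]='g' != s[-1]='l' -> False
= False


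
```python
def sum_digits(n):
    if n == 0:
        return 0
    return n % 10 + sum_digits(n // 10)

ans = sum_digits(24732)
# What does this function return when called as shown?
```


sum_digits(24732)
= 2 + sum_digits(2473)
= 2 + 3 + sum_digits(247)
= 2 + 3 + 7 + sum_digits(24)
= 2 + 3 + 7 + 4 + sum_digits(2)
= 2 + 3 + 7 + 4 + 2 + sum_digits(0)
= 2 + 3 + 7 + 4 + 2 + 0
= 18


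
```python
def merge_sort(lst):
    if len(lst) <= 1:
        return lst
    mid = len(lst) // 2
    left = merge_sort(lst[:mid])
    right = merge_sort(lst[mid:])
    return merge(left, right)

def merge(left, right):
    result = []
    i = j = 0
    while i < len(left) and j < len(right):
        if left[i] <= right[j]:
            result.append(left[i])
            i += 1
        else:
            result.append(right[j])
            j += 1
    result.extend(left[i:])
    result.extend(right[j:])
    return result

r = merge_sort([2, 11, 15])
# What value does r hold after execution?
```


merge_sort([2, 11, 15])
Split into [2] and [11, 15]
Left sorted: [2]
Right sorted: [11, 15]
Merge [2] and [11, 15]
= [2, 11, 15]


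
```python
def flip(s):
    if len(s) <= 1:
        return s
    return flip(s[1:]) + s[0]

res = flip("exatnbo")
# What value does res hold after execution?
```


flip("exatnbo")
= flip("xatnbo") + "e"
= flip("atnbo") + "x" + "e"
= flip("tnbo") + "a" + "x" + "e"
= flip("nbo") + "t" + "a" + "x" + "e"
= flip("bo") + "n" + "t" + "a" + "x" + "e"
= flip("o") + "b" + "n" + "t" + "a" + "x" + "e"
= "o" + "b" + "n" + "t" + "a" + "x" + "e"
= "obntaxe"


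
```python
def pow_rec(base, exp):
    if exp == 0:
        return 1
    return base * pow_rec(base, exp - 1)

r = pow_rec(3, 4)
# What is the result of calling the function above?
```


pow_rec(3, 4)
= 3 * pow_rec(3, 3)
= 3 * 3 * pow_rec(3, 2)
= 3 * 3 * 3 * pow_rec(3, 1)
= 3 * 3 * 3 * 3 * pow_rec(3, 0)
= 3 * 3 * 3 * 3 * 1
= 81


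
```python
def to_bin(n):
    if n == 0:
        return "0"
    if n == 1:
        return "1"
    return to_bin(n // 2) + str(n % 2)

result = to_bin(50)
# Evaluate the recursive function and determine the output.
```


to_bin(50)
= to_bin(25) + "0"
= to_bin(12) + "1" + "0"
= to_bin(6) + "0" + "1" + "0"
= to_bin(3) + "0" + "0" + "1" + "0"
= to_bin(1) + "1" + "0" + "0" + "1" + "0"
= "1" + "1" + "0" + "0" + "1" + "0"
= "110010"


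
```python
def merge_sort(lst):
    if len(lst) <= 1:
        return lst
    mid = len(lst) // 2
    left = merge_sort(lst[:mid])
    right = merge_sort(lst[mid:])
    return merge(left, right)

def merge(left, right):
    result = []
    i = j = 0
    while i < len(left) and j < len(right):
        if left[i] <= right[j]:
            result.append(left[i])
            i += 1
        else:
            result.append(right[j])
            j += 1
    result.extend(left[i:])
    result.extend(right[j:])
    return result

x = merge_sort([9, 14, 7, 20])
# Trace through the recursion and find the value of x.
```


merge_sort([9, 14, 7, 20])
Split into [9, 14] and [7, 20]
Left sorted: [9, 14]
Right sorted: [7, 20]
Merge [9, 14] and [7, 20]
= [7, 9, 14, 20]


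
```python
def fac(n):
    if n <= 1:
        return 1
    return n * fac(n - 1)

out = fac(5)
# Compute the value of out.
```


fac(5)
= 5 * fac(4)
= 5 * 4 * fac(3)
= 5 * 4 * 3 * fac(2)
= 5 * 4 * 3 * 2 * fac(1)
= 5 * 4 * 3 * 2 * 1
= 120


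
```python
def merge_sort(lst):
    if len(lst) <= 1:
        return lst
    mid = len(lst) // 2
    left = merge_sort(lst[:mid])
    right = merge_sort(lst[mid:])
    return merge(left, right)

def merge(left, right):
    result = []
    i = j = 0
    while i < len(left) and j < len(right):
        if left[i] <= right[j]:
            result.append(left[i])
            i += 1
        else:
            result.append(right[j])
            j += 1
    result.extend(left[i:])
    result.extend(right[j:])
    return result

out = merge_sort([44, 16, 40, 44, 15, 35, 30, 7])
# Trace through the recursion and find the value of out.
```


merge_sort([44, 16, 40, 44, 15, 35, 30, 7])
Split into [44, 16, 40, 44] and [15, 35, 30, 7]
Left sorted: [16, 40, 44, 44]
Right sorted: [7, 15, 30, 35]
Merge [16, 40, 44, 44] and [7, 15, 30, 35]
= [7, 15, 16, 30, 35, 40, 44, 44]


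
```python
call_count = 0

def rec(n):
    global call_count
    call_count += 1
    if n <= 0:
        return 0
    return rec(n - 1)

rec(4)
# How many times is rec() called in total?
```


rec(4) calls rec(3) calls ... calls rec(0)
Total calls: 4 + 1 (for base case) = 5


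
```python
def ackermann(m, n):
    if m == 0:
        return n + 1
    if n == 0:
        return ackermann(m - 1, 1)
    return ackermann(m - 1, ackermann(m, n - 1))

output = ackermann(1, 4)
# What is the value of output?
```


ackermann(1, 4)
= ackermann(0, ackermann(1, 3))
First compute ackermann(1, 3) = 5
= ackermann(0, 5)
= 6


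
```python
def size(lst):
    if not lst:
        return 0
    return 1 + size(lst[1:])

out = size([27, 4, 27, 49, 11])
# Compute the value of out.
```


size([27, 4, 27, 49, 11])
= 1 + size([4, 27, 49, 11])
= 1 + 1 + size([27, 49, 11])
= 1 + 1 + 1 + size([49, 11])
= 1 + 1 + 1 + 1 + size([11])
= 1 + 1 + 1 + 1 + 1 + size([])
= 1 + 1 + 1 + 1 + 1 + 0
= 5


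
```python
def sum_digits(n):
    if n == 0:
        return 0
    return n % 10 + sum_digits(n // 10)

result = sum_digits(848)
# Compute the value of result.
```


sum_digits(848)
= 8 + sum_digits(84)
= 8 + 4 + sum_digits(8)
= 8 + 4 + 8 + sum_digits(0)
= 8 + 4 + 8 + 0
= 20


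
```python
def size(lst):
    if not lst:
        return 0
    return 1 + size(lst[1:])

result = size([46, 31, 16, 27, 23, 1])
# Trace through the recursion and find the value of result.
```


size([46, 31, 16, 27, 23, 1])
= 1 + size([31, 16, 27, 23, 1])
= 1 + 1 + size([16, 27, 23, 1])
= 1 + 1 + 1 + size([27, 23, 1])
= 1 + 1 + 1 + 1 + size([23, 1])
= 1 + 1 + 1 + 1 + 1 + size([1])
= 1 + 1 + 1 + 1 + 1 + 1 + size([])
= 1 + 1 + 1 + 1 + 1 + 1 + 0
= 6


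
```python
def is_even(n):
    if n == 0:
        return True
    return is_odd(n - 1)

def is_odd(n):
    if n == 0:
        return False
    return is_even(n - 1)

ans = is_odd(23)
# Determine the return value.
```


is_odd(23)
= is_even(22)
= is_odd(21)
= is_even(20)
= is_odd(19)
= is_even(18)
= is_odd(17)
= is_even(16)
= is_odd(15)
= is_even(14)
= is_odd(13)
= is_even(12)
= is_odd(11)
= is_even(10)
= is_odd(9)
= is_even(8)
= is_odd(7)
= is_even(6)
= is_odd(5)
= is_even(4)
= is_odd(3)
= is_even(2)
= is_odd(1)
= is_even(0)
n == 0: return True
= True


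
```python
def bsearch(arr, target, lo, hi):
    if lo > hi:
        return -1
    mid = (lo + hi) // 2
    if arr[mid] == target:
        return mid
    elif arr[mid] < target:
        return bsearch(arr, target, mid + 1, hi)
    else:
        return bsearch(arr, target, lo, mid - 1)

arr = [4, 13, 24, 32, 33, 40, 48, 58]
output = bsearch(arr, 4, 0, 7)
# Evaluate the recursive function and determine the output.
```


bsearch(arr, 4, 0, 7)
lo=0, hi=7, mid=3, arr[mid]=32
32 > 4, search left half
lo=0, hi=2, mid=1, arr[mid]=13
13 > 4, search left half
lo=0, hi=0, mid=0, arr[mid]=4
arr[0] == 4, found at index 0
= 0


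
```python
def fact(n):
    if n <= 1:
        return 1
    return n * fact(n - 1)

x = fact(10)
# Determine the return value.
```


fact(10)
= 10 * fact(9)
= 10 * 9 * fact(8)
= 10 * 9 * 8 * fact(7)
= 10 * 9 * 8 * 7 * fact(6)
= 10 * 9 * 8 * 7 * 6 * fact(5)
= 10 * 9 * 8 * 7 * 6 * 5 * fact(4)
= 10 * 9 * 8 * 7 * 6 * 5 * 4 * fact(3)
= 10 * 9 * 8 * 7 * 6 * 5 * 4 * 3 * fact(2)
= 10 * 9 * 8 * 7 * 6 * 5 * 4 * 3 * 2 * fact(1)
= 10 * 9 * 8 * 7 * 6 * 5 * 4 * 3 * 2 * 1
= 3628800


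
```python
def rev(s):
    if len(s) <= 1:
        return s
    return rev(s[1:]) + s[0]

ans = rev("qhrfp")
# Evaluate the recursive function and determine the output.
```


rev("qhrfp")
= rev("hrfp") + "q"
= rev("rfp") + "h" + "q"
= rev("fp") + "r" + "h" + "q"
= rev("p") + "f" + "r" + "h" + "q"
= "p" + "f" + "r" + "h" + "q"
= "pfrhq"


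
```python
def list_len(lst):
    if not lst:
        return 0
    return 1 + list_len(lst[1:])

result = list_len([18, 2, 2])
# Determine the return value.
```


list_len([18, 2, 2])
= 1 + list_len([2, 2])
= 1 + 1 + list_len([2])
= 1 + 1 + 1 + list_len([])
= 1 + 1 + 1 + 0
= 3


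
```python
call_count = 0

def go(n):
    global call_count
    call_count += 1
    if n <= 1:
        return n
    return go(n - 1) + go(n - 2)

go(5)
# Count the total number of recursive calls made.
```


go(5) calls go(4) and go(3); each non-base call branches into two more.
Let C(k) = total number of calls made by go(k), including the call to go(k) itself.
Base cases: C(0) = 1, C(1) = 1
Recurrence: C(k) = 1 + C(k-1) + C(k-2)
  C(2) = 1 + C(1) + C(0) = 1 + 1 + 1 = 3
  C(3) = 1 + C(2) + C(1) = 1 + 3 + 1 = 5
  C(4) = 1 + C(3) + C(2) = 1 + 5 + 3 = 9
  C(5) = 1 + C(4) + C(3) = 1 + 9 + 5 = 15
Total calls = C(5) = 15


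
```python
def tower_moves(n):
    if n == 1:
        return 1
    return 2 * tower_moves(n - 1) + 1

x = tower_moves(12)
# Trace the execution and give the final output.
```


tower_moves(12)
= 2 * tower_moves(11) + 1
= 2 * (2 * tower_moves(10) + 1) + 1
= 2 * (2 * (2 * tower_moves(9) + 1) + 1) + 1
= 2 * (2 * (2 * (2 * tower_moves(8) + 1) + 1) + 1) + 1
= 2 * (2 * (2 * (2 * (2 * tower_moves(7) + 1) + 1) + 1) + 1) + 1
= 2 * (2 * (2 * (2 * (2 * (2 * tower_moves(6) + 1) + 1) + 1) + 1) + 1) + 1
= 2 * (2 * (2 * (2 * (2 * (2 * (2 * tower_moves(5) + 1) + 1) + 1) + 1) + 1) + 1) + 1
= 2 * (2 * (2 * (2 * (2 * (2 * (2 * (2 * tower_moves(4) + 1) + 1) + 1) + 1) + 1) + 1) + 1) + 1
= 2 * (2 * (2 * (2 * (2 * (2 * (2 * (2 * (2 * tower_moves(3) + 1) + 1) + 1) + 1) + 1) + 1) + 1) + 1) + 1
= 2 * (2 * (2 * (2 * (2 * (2 * (2 * (2 * (2 * (2 * tower_moves(2) + 1) + 1) + 1) + 1) + 1) + 1) + 1) + 1) + 1) + 1
= 2 * (2 * (2 * (2 * (2 * (2 * (2 * (2 * (2 * (2 * (2 * tower_moves(1) + 1) + 1) + 1) + 1) + 1) + 1) + 1) + 1) + 1) + 1) + 1
Now compute bottom-up:
tower_moves(1) = 1
tower_moves(2) = 2 * 1 + 1 = 3
tower_moves(3) = 2 * 3 + 1 = 7
tower_moves(4) = 2 * 7 + 1 = 15
tower_moves(5) = 2 * 15 + 1 = 31
tower_moves(6) = 2 * 31 + 1 = 63
tower_moves(7) = 2 * 63 + 1 = 127
tower_moves(8) = 2 * 127 + 1 = 255
tower_moves(9) = 2 * 255 + 1 = 511
tower_moves(10) = 2 * 511 + 1 = 1023
tower_moves(11) = 2 * 1023 + 1 = 2047
tower_moves(12) = 2 * 2047 + 1 = 4095
= 4095


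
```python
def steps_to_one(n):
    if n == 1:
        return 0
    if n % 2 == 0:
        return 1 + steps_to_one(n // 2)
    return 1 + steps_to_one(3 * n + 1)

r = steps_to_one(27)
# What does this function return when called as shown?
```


steps_to_one(27)
27 is odd -> 3*27+1 = 82 -> steps_to_one(82)
82 is even -> steps_to_one(41)
41 is odd -> 3*41+1 = 124 -> steps_to_one(124)
124 is even -> steps_to_one(62)
62 is even -> steps_to_one(31)
31 is odd -> 3*31+1 = 94 -> steps_to_one(94)
94 is even -> steps_to_one(47)
47 is odd -> 3*47+1 = 142 -> steps_to_one(142)
142 is even -> steps_to_one(71)
71 is odd -> 3*71+1 = 214 -> steps_to_one(214)
214 is even -> steps_to_one(107)
107 is odd -> 3*107+1 = 322 -> steps_to_one(322)
322 is even -> steps_to_one(161)
161 is odd -> 3*161+1 = 484 -> steps_to_one(484)
484 is even -> steps_to_one(242)
242 is even -> steps_to_one(121)
121 is odd -> 3*121+1 = 364 -> steps_to_one(364)
364 is even -> steps_to_one(182)
182 is even -> steps_to_one(91)
91 is odd -> 3*91+1 = 274 -> steps_to_one(274)
274 is even -> steps_to_one(137)
137 is odd -> 3*137+1 = 412 -> steps_to_one(412)
412 is even -> steps_to_one(206)
206 is even -> steps_to_one(103)
103 is odd -> 3*103+1 = 310 -> steps_to_one(310)
310 is even -> steps_to_one(155)
155 is odd -> 3*155+1 = 466 -> steps_to_one(466)
466 is even -> steps_to_one(233)
233 is odd -> 3*233+1 = 700 -> steps_to_one(700)
700 is even -> steps_to_one(350)
350 is even -> steps_to_one(175)
175 is odd -> 3*175+1 = 526 -> steps_to_one(526)
526 is even -> steps_to_one(263)
263 is odd -> 3*263+1 = 790 -> steps_to_one(790)
790 is even -> steps_to_one(395)
395 is odd -> 3*395+1 = 1186 -> steps_to_one(1186)
1186 is even -> steps_to_one(593)
593 is odd -> 3*593+1 = 1780 -> steps_to_one(1780)
1780 is even -> steps_to_one(890)
890 is even -> steps_to_one(445)
445 is odd -> 3*445+1 = 1336 -> steps_to_one(1336)
1336 is even -> steps_to_one(668)
668 is even -> steps_to_one(334)
334 is even -> steps_to_one(167)
167 is odd -> 3*167+1 = 502 -> steps_to_one(502)
502 is even -> steps_to_one(251)
251 is odd -> 3*251+1 = 754 -> steps_to_one(754)
754 is even -> steps_to_one(377)
377 is odd -> 3*377+1 = 1132 -> steps_to_one(1132)
1132 is even -> steps_to_one(566)
566 is even -> steps_to_one(283)
283 is odd -> 3*283+1 = 850 -> steps_to_one(850)
850 is even -> steps_to_one(425)
425 is odd -> 3*425+1 = 1276 -> steps_to_one(1276)
1276 is even -> steps_to_one(638)
638 is even -> steps_to_one(319)
319 is odd -> 3*319+1 = 958 -> steps_to_one(958)
958 is even -> steps_to_one(479)
479 is odd -> 3*479+1 = 1438 -> steps_to_one(1438)
1438 is even -> steps_to_one(719)
719 is odd -> 3*719+1 = 2158 -> steps_to_one(2158)
2158 is even -> steps_to_one(1079)
1079 is odd -> 3*1079+1 = 3238 -> steps_to_one(3238)
3238 is even -> steps_to_one(1619)
1619 is odd -> 3*1619+1 = 4858 -> steps_to_one(4858)
4858 is even -> steps_to_one(2429)
2429 is odd -> 3*2429+1 = 7288 -> steps_to_one(7288)
7288 is even -> steps_to_one(3644)
3644 is even -> steps_to_one(1822)
1822 is even -> steps_to_one(911)
911 is odd -> 3*911+1 = 2734 -> steps_to_one(2734)
2734 is even -> steps_to_one(1367)
1367 is odd -> 3*1367+1 = 4102 -> steps_to_one(4102)
4102 is even -> steps_to_one(2051)
2051 is odd -> 3*2051+1 = 6154 -> steps_to_one(6154)
6154 is even -> steps_to_one(3077)
3077 is odd -> 3*3077+1 = 9232 -> steps_to_one(9232)
9232 is even -> steps_to_one(4616)
4616 is even -> steps_to_one(2308)
2308 is even -> steps_to_one(1154)
1154 is even -> steps_to_one(577)
577 is odd -> 3*577+1 = 1732 -> steps_to_one(1732)
1732 is even -> steps_to_one(866)
866 is even -> steps_to_one(433)
433 is odd -> 3*433+1 = 1300 -> steps_to_one(1300)
1300 is even -> steps_to_one(650)
650 is even -> steps_to_one(325)
325 is odd -> 3*325+1 = 976 -> steps_to_one(976)
976 is even -> steps_to_one(488)
488 is even -> steps_to_one(244)
244 is even -> steps_to_one(122)
122 is even -> steps_to_one(61)
61 is odd -> 3*61+1 = 184 -> steps_to_one(184)
184 is even -> steps_to_one(92)
92 is even -> steps_to_one(46)
46 is even -> steps_to_one(23)
23 is odd -> 3*23+1 = 70 -> steps_to_one(70)
70 is even -> steps_to_one(35)
35 is odd -> 3*35+1 = 106 -> steps_to_one(106)
106 is even -> steps_to_one(53)
53 is odd -> 3*53+1 = 160 -> steps_to_one(160)
160 is even -> steps_to_one(80)
80 is even -> steps_to_one(40)
40 is even -> steps_to_one(20)
20 is even -> steps_to_one(10)
10 is even -> steps_to_one(5)
5 is odd -> 3*5+1 = 16 -> steps_to_one(16)
16 is even -> steps_to_one(8)
8 is even -> steps_to_one(4)
4 is even -> steps_to_one(2)
2 is even -> steps_to_one(1)
Reached 1 after 111 steps
= 111


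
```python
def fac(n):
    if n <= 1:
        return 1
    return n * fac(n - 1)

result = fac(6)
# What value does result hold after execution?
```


fac(6)
= 6 * fac(5)
= 6 * 5 * fac(4)
= 6 * 5 * 4 * fac(3)
= 6 * 5 * 4 * 3 * fac(2)
= 6 * 5 * 4 * 3 * 2 * fac(1)
= 6 * 5 * 4 * 3 * 2 * 1
= 720


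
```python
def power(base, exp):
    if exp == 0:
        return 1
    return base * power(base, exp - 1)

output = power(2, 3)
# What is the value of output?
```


power(2, 3)
= 2 * power(2, 2)
= 2 * 2 * power(2, 1)
= 2 * 2 * 2 * power(2, 0)
= 2 * 2 * 2 * 1
= 8


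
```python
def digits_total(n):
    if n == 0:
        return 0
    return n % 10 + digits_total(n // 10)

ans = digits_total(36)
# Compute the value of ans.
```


digits_total(36)
= 6 + digits_total(3)
= 6 + 3 + digits_total(0)
= 6 + 3 + 0
= 9


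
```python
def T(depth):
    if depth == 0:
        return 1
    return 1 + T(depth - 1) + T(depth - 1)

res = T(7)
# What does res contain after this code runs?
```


T(7)
= 1 + T(6) + T(6)
= 1 + 2 * T(6)
T(k) = 2^(k+1) - 1
T(0) = 1
T(1) = 3
T(2) = 7
T(3) = 15
T(4) = 31
T(7) = 2^8 - 1 = 255


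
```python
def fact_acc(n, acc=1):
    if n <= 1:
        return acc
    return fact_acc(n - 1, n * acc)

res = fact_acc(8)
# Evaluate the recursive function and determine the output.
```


fact_acc(8, 1)
= fact_acc(7, 8 * 1) = fact_acc(7, 8)
= fact_acc(6, 7 * 8) = fact_acc(6, 56)
= fact_acc(5, 6 * 56) = fact_acc(5, 336)
= fact_acc(4, 5 * 336) = fact_acc(4, 1680)
= fact_acc(3, 4 * 1680) = fact_acc(3, 6720)
= fact_acc(2, 3 * 6720) = fact_acc(2, 20160)
= fact_acc(1, 2 * 20160) = fact_acc(1, 40320)
n <= 1, return acc = 40320


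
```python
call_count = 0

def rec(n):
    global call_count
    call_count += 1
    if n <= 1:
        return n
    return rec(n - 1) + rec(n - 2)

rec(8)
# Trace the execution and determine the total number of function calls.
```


rec(8) calls rec(7) and rec(6); each non-base call branches into two more.
Let C(k) = total number of calls made by rec(k), including the call to rec(k) itself.
Base cases: C(0) = 1, C(1) = 1
Recurrence: C(k) = 1 + C(k-1) + C(k-2)
  C(2) = 1 + C(1) + C(0) = 1 + 1 + 1 = 3
  C(3) = 1 + C(2) + C(1) = 1 + 3 + 1 = 5
  C(4) = 1 + C(3) + C(2) = 1 + 5 + 3 = 9
  C(5) = 1 + C(4) + C(3) = 1 + 9 + 5 = 15
  C(6) = 1 + C(5) + C(4) = 1 + 15 + 9 = 25
  C(7) = 1 + C(6) + C(5) = 1 + 25 + 15 = 41
  C(8) = 1 + C(7) + C(6) = 1 + 41 + 25 = 67
Total calls = C(8) = 67


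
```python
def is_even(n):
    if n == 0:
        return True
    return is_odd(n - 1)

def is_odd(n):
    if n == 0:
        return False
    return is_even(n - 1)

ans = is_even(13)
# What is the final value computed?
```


is_even(13)
= is_odd(12)
= is_even(11)
= is_odd(10)
= is_even(9)
= is_odd(8)
= is_even(7)
= is_odd(6)
= is_even(5)
= is_odd(4)
= is_even(3)
= is_odd(2)
= is_even(1)
= is_odd(0)
n == 0: return False
= False


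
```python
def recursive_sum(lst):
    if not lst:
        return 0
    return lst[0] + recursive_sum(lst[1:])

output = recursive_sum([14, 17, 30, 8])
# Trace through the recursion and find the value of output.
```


recursive_sum([14, 17, 30, 8])
= 14 + recursive_sum([17, 30, 8])
= 14 + 17 + recursive_sum([30, 8])
= 14 + 17 + 30 + recursive_sum([8])
= 14 + 17 + 30 + 8 + recursive_sum([])
= 14 + 17 + 30 + 8 + 0
= 69


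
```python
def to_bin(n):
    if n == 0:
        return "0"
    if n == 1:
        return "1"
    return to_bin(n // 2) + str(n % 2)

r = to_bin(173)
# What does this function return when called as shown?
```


to_bin(173)
= to_bin(86) + "1"
= to_bin(43) + "0" + "1"
= to_bin(21) + "1" + "0" + "1"
= to_bin(10) + "1" + "1" + "0" + "1"
= to_bin(5) + "0" + "1" + "1" + "0" + "1"
= to_bin(2) + "1" + "0" + "1" + "1" + "0" + "1"
= to_bin(1) + "0" + "1" + "0" + "1" + "1" + "0" + "1"
= "1" + "0" + "1" + "0" + "1" + "1" + "0" + "1"
= "10101101"


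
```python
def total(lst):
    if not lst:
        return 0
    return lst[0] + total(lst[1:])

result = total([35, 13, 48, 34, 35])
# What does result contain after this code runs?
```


total([35, 13, 48, 34, 35])
= 35 + total([13, 48, 34, 35])
= 35 + 13 + total([48, 34, 35])
= 35 + 13 + 48 + total([34, 35])
= 35 + 13 + 48 + 34 + total([35])
= 35 + 13 + 48 + 34 + 35 + total([])
= 35 + 13 + 48 + 34 + 35 + 0
= 165


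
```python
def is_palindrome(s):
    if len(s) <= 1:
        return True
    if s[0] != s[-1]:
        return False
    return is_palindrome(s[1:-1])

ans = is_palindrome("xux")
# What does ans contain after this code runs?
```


is_palindrome("xux")
"xux": s[0]='x' == s[-1]='x' -> is_palindrome("u")
"u": len <= 1 -> True
= True


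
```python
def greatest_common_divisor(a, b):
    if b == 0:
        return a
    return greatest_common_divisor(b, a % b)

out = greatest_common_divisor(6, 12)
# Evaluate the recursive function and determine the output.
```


greatest_common_divisor(6, 12)
= greatest_common_divisor(12, 6 % 12) = greatest_common_divisor(12, 6)
= greatest_common_divisor(6, 12 % 6) = greatest_common_divisor(6, 0)
b == 0, return a = 6


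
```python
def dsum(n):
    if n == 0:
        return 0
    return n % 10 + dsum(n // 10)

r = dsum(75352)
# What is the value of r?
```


dsum(75352)
= 2 + dsum(7535)
= 2 + 5 + dsum(753)
= 2 + 5 + 3 + dsum(75)
= 2 + 5 + 3 + 5 + dsum(7)
= 2 + 5 + 3 + 5 + 7 + dsum(0)
= 2 + 5 + 3 + 5 + 7 + 0
= 22


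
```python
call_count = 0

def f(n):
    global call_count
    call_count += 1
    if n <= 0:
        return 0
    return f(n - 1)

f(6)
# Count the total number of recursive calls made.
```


f(6) calls f(5) calls ... calls f(0)
Total calls: 6 + 1 (for base case) = 7


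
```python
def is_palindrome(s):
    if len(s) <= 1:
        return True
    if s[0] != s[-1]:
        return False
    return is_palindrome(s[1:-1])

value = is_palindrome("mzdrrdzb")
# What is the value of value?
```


is_palindrome("mzdrrdzb")
"mzdrrdzb": s[0]='m' != s[-1]='b' -> False
= False


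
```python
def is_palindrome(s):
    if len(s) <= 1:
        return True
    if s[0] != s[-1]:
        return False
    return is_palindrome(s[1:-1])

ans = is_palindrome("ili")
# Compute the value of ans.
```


is_palindrome("ili")
"ili": s[0]='i' == s[-1]='i' -> is_palindrome("l")
"l": len <= 1 -> True
= True


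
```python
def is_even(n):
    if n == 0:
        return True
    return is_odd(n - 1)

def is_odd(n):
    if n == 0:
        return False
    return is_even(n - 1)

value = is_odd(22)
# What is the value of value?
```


is_odd(22)
= is_even(21)
= is_odd(20)
= is_even(19)
= is_odd(18)
= is_even(17)
= is_odd(16)
= is_even(15)
= is_odd(14)
= is_even(13)
= is_odd(12)
= is_even(11)
= is_odd(10)
= is_even(9)
= is_odd(8)
= is_even(7)
= is_odd(6)
= is_even(5)
= is_odd(4)
= is_even(3)
= is_odd(2)
= is_even(1)
= is_odd(0)
n == 0: return False
= False


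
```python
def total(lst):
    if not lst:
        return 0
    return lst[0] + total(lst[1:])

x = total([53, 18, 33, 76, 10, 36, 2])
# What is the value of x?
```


total([53, 18, 33, 76, 10, 36, 2])
= 53 + total([18, 33, 76, 10, 36, 2])
= 53 + 18 + total([33, 76, 10, 36, 2])
= 53 + 18 + 33 + total([76, 10, 36, 2])
= 53 + 18 + 33 + 76 + total([10, 36, 2])
= 53 + 18 + 33 + 76 + 10 + total([36, 2])
= 53 + 18 + 33 + 76 + 10 + 36 + total([2])
= 53 + 18 + 33 + 76 + 10 + 36 + 2 + total([])
= 53 + 18 + 33 + 76 + 10 + 36 + 2 + 0
= 228


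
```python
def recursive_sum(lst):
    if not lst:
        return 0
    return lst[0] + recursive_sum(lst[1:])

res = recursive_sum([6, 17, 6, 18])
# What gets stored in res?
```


recursive_sum([6, 17, 6, 18])
= 6 + recursive_sum([17, 6, 18])
= 6 + 17 + recursive_sum([6, 18])
= 6 + 17 + 6 + recursive_sum([18])
= 6 + 17 + 6 + 18 + recursive_sum([])
= 6 + 17 + 6 + 18 + 0
= 47


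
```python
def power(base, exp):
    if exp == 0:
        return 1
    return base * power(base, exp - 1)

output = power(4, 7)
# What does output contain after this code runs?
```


power(4, 7)
= 4 * power(4, 6)
= 4 * 4 * power(4, 5)
= 4 * 4 * 4 * power(4, 4)
= 4 * 4 * 4 * 4 * power(4, 3)
= 4 * 4 * 4 * 4 * 4 * power(4, 2)
= 4 * 4 * 4 * 4 * 4 * 4 * power(4, 1)
= 4 * 4 * 4 * 4 * 4 * 4 * 4 * power(4, 0)
= 4 * 4 * 4 * 4 * 4 * 4 * 4 * 1
= 16384


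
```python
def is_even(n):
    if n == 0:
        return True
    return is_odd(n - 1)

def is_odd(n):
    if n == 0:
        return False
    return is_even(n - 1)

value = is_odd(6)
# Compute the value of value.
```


is_odd(6)
= is_even(5)
= is_odd(4)
= is_even(3)
= is_odd(2)
= is_even(1)
= is_odd(0)
n == 0: return False
= False


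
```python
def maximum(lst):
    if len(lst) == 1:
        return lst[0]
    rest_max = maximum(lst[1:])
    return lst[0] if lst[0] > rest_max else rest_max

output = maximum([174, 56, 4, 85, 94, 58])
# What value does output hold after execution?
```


maximum([174, 56, 4, 85, 94, 58])
= compare 174 with maximum([56, 4, 85, 94, 58])
= compare 56 with maximum([4, 85, 94, 58])
= compare 4 with maximum([85, 94, 58])
= compare 85 with maximum([94, 58])
= compare 94 with maximum([58])
Base: maximum([58]) = 58
compare 94 with 58: max = 94
compare 85 with 94: max = 94
compare 4 with 94: max = 94
compare 56 with 94: max = 94
compare 174 with 94: max = 174
= 174


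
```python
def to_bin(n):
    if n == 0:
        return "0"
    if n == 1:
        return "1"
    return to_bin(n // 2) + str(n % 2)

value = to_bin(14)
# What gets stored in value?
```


to_bin(14)
= to_bin(7) + "0"
= to_bin(3) + "1" + "0"
= to_bin(1) + "1" + "1" + "0"
= "1" + "1" + "1" + "0"
= "1110"


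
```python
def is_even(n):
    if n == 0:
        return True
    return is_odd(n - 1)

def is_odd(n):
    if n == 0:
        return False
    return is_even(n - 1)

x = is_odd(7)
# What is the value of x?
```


is_odd(7)
= is_even(6)
= is_odd(5)
= is_even(4)
= is_odd(3)
= is_even(2)
= is_odd(1)
= is_even(0)
n == 0: return True
= True


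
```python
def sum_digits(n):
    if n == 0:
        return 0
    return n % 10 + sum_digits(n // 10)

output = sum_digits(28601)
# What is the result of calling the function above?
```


sum_digits(28601)
= 1 + sum_digits(2860)
= 1 + 0 + sum_digits(286)
= 1 + 0 + 6 + sum_digits(28)
= 1 + 0 + 6 + 8 + sum_digits(2)
= 1 + 0 + 6 + 8 + 2 + sum_digits(0)
= 1 + 0 + 6 + 8 + 2 + 0
= 17


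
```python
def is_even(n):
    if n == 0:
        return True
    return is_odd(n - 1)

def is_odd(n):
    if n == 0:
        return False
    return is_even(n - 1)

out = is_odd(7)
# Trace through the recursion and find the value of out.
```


is_odd(7)
= is_even(6)
= is_odd(5)
= is_even(4)
= is_odd(3)
= is_even(2)
= is_odd(1)
= is_even(0)
n == 0: return True
= True


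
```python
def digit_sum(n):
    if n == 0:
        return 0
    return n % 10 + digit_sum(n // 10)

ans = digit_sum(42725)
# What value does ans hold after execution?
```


digit_sum(42725)
= 5 + digit_sum(4272)
= 5 + 2 + digit_sum(427)
= 5 + 2 + 7 + digit_sum(42)
= 5 + 2 + 7 + 2 + digit_sum(4)
= 5 + 2 + 7 + 2 + 4 + digit_sum(0)
= 5 + 2 + 7 + 2 + 4 + 0
= 20


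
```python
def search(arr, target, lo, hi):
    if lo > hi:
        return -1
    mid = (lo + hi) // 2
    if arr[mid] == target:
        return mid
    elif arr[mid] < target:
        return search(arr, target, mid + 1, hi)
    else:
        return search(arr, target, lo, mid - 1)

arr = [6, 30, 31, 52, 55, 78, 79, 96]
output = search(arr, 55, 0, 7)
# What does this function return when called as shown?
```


search(arr, 55, 0, 7)
lo=0, hi=7, mid=3, arr[mid]=52
52 < 55, search right half
lo=4, hi=7, mid=5, arr[mid]=78
78 > 55, search left half
lo=4, hi=4, mid=4, arr[mid]=55
arr[4] == 55, found at index 4
= 4


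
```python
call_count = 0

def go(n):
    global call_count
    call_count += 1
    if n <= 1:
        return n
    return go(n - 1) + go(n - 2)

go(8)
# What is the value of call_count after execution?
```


go(8) calls go(7) and go(6); each non-base call branches into two more.
Let C(k) = total number of calls made by go(k), including the call to go(k) itself.
Base cases: C(0) = 1, C(1) = 1
Recurrence: C(k) = 1 + C(k-1) + C(k-2)
  C(2) = 1 + C(1) + C(0) = 1 + 1 + 1 = 3
  C(3) = 1 + C(2) + C(1) = 1 + 3 + 1 = 5
  C(4) = 1 + C(3) + C(2) = 1 + 5 + 3 = 9
  C(5) = 1 + C(4) + C(3) = 1 + 9 + 5 = 15
  C(6) = 1 + C(5) + C(4) = 1 + 15 + 9 = 25
  C(7) = 1 + C(6) + C(5) = 1 + 25 + 15 = 41
  C(8) = 1 + C(7) + C(6) = 1 + 41 + 25 = 67
Total calls = C(8) = 67


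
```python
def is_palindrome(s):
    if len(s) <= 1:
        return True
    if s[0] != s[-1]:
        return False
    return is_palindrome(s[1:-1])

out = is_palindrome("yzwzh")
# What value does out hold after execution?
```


is_palindrome("yzwzh")
"yzwzh": s[0]='y' != s[-1]='h' -> False
= False


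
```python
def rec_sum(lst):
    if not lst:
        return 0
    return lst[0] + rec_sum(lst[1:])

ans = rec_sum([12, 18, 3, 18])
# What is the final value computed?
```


rec_sum([12, 18, 3, 18])
= 12 + rec_sum([18, 3, 18])
= 12 + 18 + rec_sum([3, 18])
= 12 + 18 + 3 + rec_sum([18])
= 12 + 18 + 3 + 18 + rec_sum([])
= 12 + 18 + 3 + 18 + 0
= 51


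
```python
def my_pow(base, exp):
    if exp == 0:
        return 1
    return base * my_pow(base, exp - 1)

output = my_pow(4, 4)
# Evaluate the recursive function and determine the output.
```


my_pow(4, 4)
= 4 * my_pow(4, 3)
= 4 * 4 * my_pow(4, 2)
= 4 * 4 * 4 * my_pow(4, 1)
= 4 * 4 * 4 * 4 * my_pow(4, 0)
= 4 * 4 * 4 * 4 * 1
= 256


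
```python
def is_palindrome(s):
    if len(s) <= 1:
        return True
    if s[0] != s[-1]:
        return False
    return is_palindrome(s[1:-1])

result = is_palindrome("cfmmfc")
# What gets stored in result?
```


is_palindrome("cfmmfc")
"cfmmfc": s[0]='c' == s[-1]='c' -> is_palindrome("fmmf")
"fmmf": s[0]='f' == s[-1]='f' -> is_palindrome("mm")
"mm": s[0]='m' == s[-1]='m' -> is_palindrome("")
"": len <= 1 -> True
= True


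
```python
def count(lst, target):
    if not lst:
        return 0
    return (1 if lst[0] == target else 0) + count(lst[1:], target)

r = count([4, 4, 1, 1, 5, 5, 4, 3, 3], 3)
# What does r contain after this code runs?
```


count([4, 4, 1, 1, 5, 5, 4, 3, 3], 3)
lst[0]=4 != 3: 0 + count([4, 1, 1, 5, 5, 4, 3, 3], 3)
lst[0]=4 != 3: 0 + count([1, 1, 5, 5, 4, 3, 3], 3)
lst[0]=1 != 3: 0 + count([1, 5, 5, 4, 3, 3], 3)
lst[0]=1 != 3: 0 + count([5, 5, 4, 3, 3], 3)
lst[0]=5 != 3: 0 + count([5, 4, 3, 3], 3)
lst[0]=5 != 3: 0 + count([4, 3, 3], 3)
lst[0]=4 != 3: 0 + count([3, 3], 3)
lst[0]=3 == 3: 1 + count([3], 3)
lst[0]=3 == 3: 1 + count([], 3)
= 2


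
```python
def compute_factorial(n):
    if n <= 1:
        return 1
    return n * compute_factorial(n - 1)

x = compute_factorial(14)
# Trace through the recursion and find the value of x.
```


compute_factorial(14)
= 14 * compute_factorial(13)
= 14 * 13 * compute_factorial(12)
= 14 * 13 * 12 * compute_factorial(11)
= 14 * 13 * 12 * 11 * compute_factorial(10)
= 14 * 13 * 12 * 11 * 10 * compute_factorial(9)
= 14 * 13 * 12 * 11 * 10 * 9 * compute_factorial(8)
= 14 * 13 * 12 * 11 * 10 * 9 * 8 * compute_factorial(7)
= 14 * 13 * 12 * 11 * 10 * 9 * 8 * 7 * compute_factorial(6)
= 14 * 13 * 12 * 11 * 10 * 9 * 8 * 7 * 6 * compute_factorial(5)
= 14 * 13 * 12 * 11 * 10 * 9 * 8 * 7 * 6 * 5 * compute_factorial(4)
= 14 * 13 * 12 * 11 * 10 * 9 * 8 * 7 * 6 * 5 * 4 * compute_factorial(3)
= 14 * 13 * 12 * 11 * 10 * 9 * 8 * 7 * 6 * 5 * 4 * 3 * compute_factorial(2)
= 14 * 13 * 12 * 11 * 10 * 9 * 8 * 7 * 6 * 5 * 4 * 3 * 2 * compute_factorial(1)
= 14 * 13 * 12 * 11 * 10 * 9 * 8 * 7 * 6 * 5 * 4 * 3 * 2 * 1
= 87178291200


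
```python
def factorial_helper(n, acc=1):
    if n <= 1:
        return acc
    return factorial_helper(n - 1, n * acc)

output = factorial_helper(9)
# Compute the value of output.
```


factorial_helper(9, 1)
= factorial_helper(8, 9 * 1) = factorial_helper(8, 9)
= factorial_helper(7, 8 * 9) = factorial_helper(7, 72)
= factorial_helper(6, 7 * 72) = factorial_helper(6, 504)
= factorial_helper(5, 6 * 504) = factorial_helper(5, 3024)
= factorial_helper(4, 5 * 3024) = factorial_helper(4, 15120)
= factorial_helper(3, 4 * 15120) = factorial_helper(3, 60480)
= factorial_helper(2, 3 * 60480) = factorial_helper(2, 181440)
= factorial_helper(1, 2 * 181440) = factorial_helper(1, 362880)
n <= 1, return acc = 362880


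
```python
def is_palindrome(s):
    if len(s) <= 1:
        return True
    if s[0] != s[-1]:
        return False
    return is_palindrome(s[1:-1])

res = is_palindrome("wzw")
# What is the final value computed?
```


is_palindrome("wzw")
"wzw": s[0]='w' == s[-1]='w' -> is_palindrome("z")
"z": len <= 1 -> True
= True


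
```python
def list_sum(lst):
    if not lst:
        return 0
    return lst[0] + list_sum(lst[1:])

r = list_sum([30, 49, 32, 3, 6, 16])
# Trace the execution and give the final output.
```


list_sum([30, 49, 32, 3, 6, 16])
= 30 + list_sum([49, 32, 3, 6, 16])
= 30 + 49 + list_sum([32, 3, 6, 16])
= 30 + 49 + 32 + list_sum([3, 6, 16])
= 30 + 49 + 32 + 3 + list_sum([6, 16])
= 30 + 49 + 32 + 3 + 6 + list_sum([16])
= 30 + 49 + 32 + 3 + 6 + 16 + list_sum([])
= 30 + 49 + 32 + 3 + 6 + 16 + 0
= 136


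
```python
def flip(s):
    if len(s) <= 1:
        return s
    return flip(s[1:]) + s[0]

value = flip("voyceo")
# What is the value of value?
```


flip("voyceo")
= flip("oyceo") + "v"
= flip("yceo") + "o" + "v"
= flip("ceo") + "y" + "o" + "v"
= flip("eo") + "c" + "y" + "o" + "v"
= flip("o") + "e" + "c" + "y" + "o" + "v"
= "o" + "e" + "c" + "y" + "o" + "v"
= "oecyov"


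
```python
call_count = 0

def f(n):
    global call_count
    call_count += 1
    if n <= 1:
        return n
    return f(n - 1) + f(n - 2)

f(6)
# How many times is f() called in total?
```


f(6) calls f(5) and f(4); each non-base call branches into two more.
Let C(k) = total number of calls made by f(k), including the call to f(k) itself.
Base cases: C(0) = 1, C(1) = 1
Recurrence: C(k) = 1 + C(k-1) + C(k-2)
  C(2) = 1 + C(1) + C(0) = 1 + 1 + 1 = 3
  C(3) = 1 + C(2) + C(1) = 1 + 3 + 1 = 5
  C(4) = 1 + C(3) + C(2) = 1 + 5 + 3 = 9
  C(5) = 1 + C(4) + C(3) = 1 + 9 + 5 = 15
  C(6) = 1 + C(5) + C(4) = 1 + 15 + 9 = 25
Total calls = C(6) = 25


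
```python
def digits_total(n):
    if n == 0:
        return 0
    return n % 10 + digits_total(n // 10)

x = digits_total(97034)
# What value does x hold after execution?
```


digits_total(97034)
= 4 + digits_total(9703)
= 4 + 3 + digits_total(970)
= 4 + 3 + 0 + digits_total(97)
= 4 + 3 + 0 + 7 + digits_total(9)
= 4 + 3 + 0 + 7 + 9 + digits_total(0)
= 4 + 3 + 0 + 7 + 9 + 0
= 23
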